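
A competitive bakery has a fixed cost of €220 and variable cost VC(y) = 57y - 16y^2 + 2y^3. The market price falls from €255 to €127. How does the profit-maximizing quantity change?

MC = 57 - 32y + 6y^2; the shutdown threshold is min AVC = €25 (at y = 4).
With P = €255 above the shutdown price, P = MC gives y = 9.
At P = €127 ≥ min AVC, set P = MC: y = 7. The firm stays open but cuts output.

Output falls from 9 to 7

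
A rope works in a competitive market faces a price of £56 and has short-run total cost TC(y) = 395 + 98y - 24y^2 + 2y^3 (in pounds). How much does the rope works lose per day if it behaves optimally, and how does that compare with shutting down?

Profit = -£199 at y = 7

AVC = 98 - 24y + 2y^2 has its minimum £26 at y = 6; price £56 clears that bar, so the firm operates.
With MC = 98 - 48y + 6y^2, P = MC on the upward-sloping part at y* = 7.
TR = 56·7 = 392. TC = 395 + 196 = 591. Profit = 392 − 591 = -£199.
By producing, the firm covers all variable cost plus £196 of fixed cost; shutting down would lose the full £395.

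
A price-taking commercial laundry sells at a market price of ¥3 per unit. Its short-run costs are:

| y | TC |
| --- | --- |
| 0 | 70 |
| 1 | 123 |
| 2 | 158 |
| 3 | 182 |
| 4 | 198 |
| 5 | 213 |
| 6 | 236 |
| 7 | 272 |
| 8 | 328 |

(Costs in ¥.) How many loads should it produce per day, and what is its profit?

Tabulate TR − TC: y=0: -70; y=1: -120; y=2: -152; y=3: -173; y=4: -186; y=5: -198; y=6: -218; y=7: -251; y=8: -304.
Profit is highest at y = 0. Equivalently, the lowest AVC in the table is 166/6 ≈ ¥27.67 at y = 6, and P = ¥3 falls below it — price never covers variable cost, so the firm shuts down and loses only its fixed cost.

y = 0 (shut down); profit = -¥70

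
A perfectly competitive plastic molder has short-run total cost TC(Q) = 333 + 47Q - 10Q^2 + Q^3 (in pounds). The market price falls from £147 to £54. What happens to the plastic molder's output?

Output falls from 10 to 7

MC = 47 - 20Q + 3Q^2; the shutdown threshold is min AVC = £22 (at Q = 5).
With P = £147 above the shutdown price, P = MC gives Q = 10.
At P = £54 ≥ min AVC, set P = MC: Q = 7. The firm stays open but cuts output.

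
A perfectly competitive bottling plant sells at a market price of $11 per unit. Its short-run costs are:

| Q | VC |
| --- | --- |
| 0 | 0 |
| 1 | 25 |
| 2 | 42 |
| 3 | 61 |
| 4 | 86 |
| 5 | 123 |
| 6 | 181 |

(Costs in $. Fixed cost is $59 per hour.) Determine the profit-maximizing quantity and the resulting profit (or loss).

Q = 0 (shut down); profit = -$59

Compute π = P·Q − TC at each output: Q=0: -59; Q=1: -73; Q=2: -79; Q=3: -87; Q=4: -101; Q=5: -127; Q=6: -174.
Profit is highest at Q = 0. Equivalently, the lowest AVC in the table is 61/3 ≈ $20.33 at Q = 3, and P = $11 falls below it — price never covers variable cost, so the firm shuts down and loses only its fixed cost.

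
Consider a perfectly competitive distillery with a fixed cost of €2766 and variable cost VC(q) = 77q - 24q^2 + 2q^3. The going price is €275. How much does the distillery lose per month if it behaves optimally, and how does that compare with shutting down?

Profit = -€346 at q = 11

AVC = 77 - 24q + 2q^2 has its minimum €5 at q = 6; price €275 clears that bar, so the firm operates.
With MC = 77 - 48q + 6q^2, P = MC on the upward-sloping part at q* = 11.
TR = 275·11 = 3025. TC = 2766 + 605 = 3371. Profit = 3025 − 3371 = -€346.
Shutting down would mean losing the fixed cost of €2766, so operating at a loss of €346 is better by €2420.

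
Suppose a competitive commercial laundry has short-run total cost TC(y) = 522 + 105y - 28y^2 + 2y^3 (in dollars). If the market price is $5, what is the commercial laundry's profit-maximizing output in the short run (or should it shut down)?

Shut down

Variable cost is VC = 105y - 28y^2 + 2y^3, so AVC = VC/y = 105 - 28y + 2y^2 and MC = dTC/dy = 105 - 56y + 6y^2.
AVC is minimized where dAVC/dy = -28 + 4y = 0, at y = 7; min AVC = 105 - 28·7 + 2·7^2 = $7.
Since P = $5 < min AVC = $7, price fails to cover variable cost at any output.
Best response: produce nothing and absorb the $522 fixed cost.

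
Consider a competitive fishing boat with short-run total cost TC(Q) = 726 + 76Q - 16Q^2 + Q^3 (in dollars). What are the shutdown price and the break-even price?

Shutdown price = $12; break-even price = $87

Shutdown price = min AVC. AVC = 76 - 16Q + Q^2, with vertex at Q = 8 and minimum $12.
ATC = 726/Q + 76 - 16Q + Q^2. Setting dATC/dQ = −726/Q^2 − 16 + 2Q = 0 gives Q = 11 (since 2·11^3 − 16·11^2 = 726).
min ATC = 726/11 + 76 − 16·11 + 11^2 = $87. That is the break-even price.
Between these two prices the firm operates at a loss; above $87 it earns a profit.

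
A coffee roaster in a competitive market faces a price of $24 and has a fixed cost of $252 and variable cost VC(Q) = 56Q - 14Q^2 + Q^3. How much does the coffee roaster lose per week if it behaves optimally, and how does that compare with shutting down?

Profit = -$124 at Q = 8

AVC = 56 - 14Q + Q^2 has its minimum $7 at Q = 7; price $24 clears that bar, so the firm operates.
MC = 56 - 28Q + 3Q^2. Setting P = MC and taking the root on the rising branch gives Q* = 8.
TR = 24·8 = 192. TC = 252 + 64 = 316. Profit = 192 − 316 = -$124.
By producing, the firm covers all variable cost plus $128 of fixed cost; shutting down would lose the full $252.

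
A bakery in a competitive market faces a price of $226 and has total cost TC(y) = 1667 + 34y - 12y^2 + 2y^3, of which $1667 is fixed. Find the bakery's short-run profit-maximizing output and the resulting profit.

Profit = -$387 at y = 8

AVC = 34 - 12y + 2y^2 has its minimum $16 at y = 3; price $226 clears that bar, so the firm operates.
With MC = 34 - 24y + 6y^2, P = MC on the upward-sloping part at y* = 8.
TR = 226·8 = 1808. TC = 1667 + 528 = 2195. Profit = 1808 − 2195 = -$387.
Shutting down would mean losing the fixed cost of $1667, so operating at a loss of $387 is better by $1280.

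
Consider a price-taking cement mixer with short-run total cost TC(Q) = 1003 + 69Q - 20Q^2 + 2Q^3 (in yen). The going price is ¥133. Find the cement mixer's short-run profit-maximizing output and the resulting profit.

Profit = -¥235 at Q = 8

AVC = 69 - 20Q + 2Q^2 has its minimum ¥19 at Q = 5; price ¥133 clears that bar, so the firm operates.
MC = 69 - 40Q + 6Q^2. Setting P = MC and taking the root on the rising branch gives Q* = 8.
TR = 133·8 = 1064. TC = 1003 + 296 = 1299. Profit = 1064 − 1299 = -¥235.
By producing, the firm covers all variable cost plus ¥768 of fixed cost; shutting down would lose the full ¥1003.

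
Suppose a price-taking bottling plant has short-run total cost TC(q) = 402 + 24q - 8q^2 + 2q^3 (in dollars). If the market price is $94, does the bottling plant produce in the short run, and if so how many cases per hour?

Strip out fixed cost: VC = 24q - 8q^2 + 2q^3. Then AVC = 24 - 8q + 2q^2 and MC = 24 - 16q + 6q^2.
AVC hits its minimum where MC = AVC, at q = 2, giving min AVC = 24 - 8·2 + 2·2^2 = $16.
Since P = $94 ≥ min AVC = $16, price covers variable cost and the firm should produce.
Set P = MC: 94 = 24 - 16q + 6q^2 → -70 - 16q + 6q^2 = 0. The roots are q = -7/3 and q = 5; the profit-maximizing output is on the rising part of MC, so q* = 5.
Check: AVC at q = 5 is $34 ≤ P, so revenue covers variable cost.
Profit = P·q − TC = 94·5 − 572 = -$102, a loss, but smaller than the $402 fixed cost the firm would lose by shutting down.

Produce at q = 5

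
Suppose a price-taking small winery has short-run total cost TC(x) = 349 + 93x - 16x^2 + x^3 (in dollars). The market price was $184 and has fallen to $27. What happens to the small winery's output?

AVC = 93 - 16x + x^2, minimized at x = 8 where min AVC = $29. MC = 93 - 32x + 3x^2.
With P = $184 above the shutdown price, P = MC gives x = 13.
At P = $27 < min AVC = $29, price no longer covers variable cost at any output, so the firm shuts down: x = 0.

Output falls from 13 to 0 (the firm shuts down)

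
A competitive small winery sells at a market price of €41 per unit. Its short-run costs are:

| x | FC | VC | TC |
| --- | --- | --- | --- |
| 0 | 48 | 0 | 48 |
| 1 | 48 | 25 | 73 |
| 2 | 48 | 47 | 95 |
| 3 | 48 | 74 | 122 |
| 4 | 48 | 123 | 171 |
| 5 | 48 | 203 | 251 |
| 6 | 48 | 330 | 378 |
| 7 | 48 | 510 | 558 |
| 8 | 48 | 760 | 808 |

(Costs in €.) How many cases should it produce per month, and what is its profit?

Compute π = P·x − TC at each output: x=0: -48; x=1: -32; x=2: -13; x=3: 1; x=4: -7; x=5: -46; x=6: -132; x=7: -271; x=8: -480.
Profit is maximized at x = 3. AVC there is 74/3 = €24.67 ≤ P, so producing beats shutting down (which would give -€48).

x = 3; profit = €1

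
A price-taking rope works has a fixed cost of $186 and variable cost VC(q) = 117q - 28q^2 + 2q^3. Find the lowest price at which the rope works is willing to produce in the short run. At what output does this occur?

$19 per unit, at q = 7

Short-run supply begins at min AVC. From VC = 117q - 28q^2 + 2q^3, AVC = 117 - 28q + 2q^2.
At the minimum of AVC, MC = AVC. MC = 117 - 56q + 6q^2; setting MC = AVC gives 4q^2 - 28q = 0, so q = 7. min AVC = 19.
The firm shuts down for any P below $19.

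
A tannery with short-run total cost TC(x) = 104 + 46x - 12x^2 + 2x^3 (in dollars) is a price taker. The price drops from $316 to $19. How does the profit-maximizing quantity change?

Output falls from 9 to 0 (the firm shuts down)

AVC = 46 - 12x + 2x^2, minimized at x = 3 where min AVC = $28. MC = 46 - 24x + 6x^2.
With P = $316 above the shutdown price, P = MC gives x = 9.
At P = $19 < min AVC = $28, price no longer covers variable cost at any output, so the firm shuts down: x = 0.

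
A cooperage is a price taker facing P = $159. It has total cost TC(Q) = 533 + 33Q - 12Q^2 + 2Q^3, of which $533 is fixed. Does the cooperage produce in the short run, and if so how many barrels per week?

Strip out fixed cost: VC = 33Q - 12Q^2 + 2Q^3. Then AVC = 33 - 12Q + 2Q^2 and MC = 33 - 24Q + 6Q^2.
AVC is minimized where dAVC/dQ = -12 + 4Q = 0, at Q = 3; min AVC = 33 - 12·3 + 2·3^2 = $15.
P = $159 exceeds min AVC = $15, so the firm stays open.
Set P = MC: 159 = 33 - 24Q + 6Q^2 → -126 - 24Q + 6Q^2 = 0. The roots are Q = -3 and Q = 7; the profit-maximizing output is on the rising part of MC, so Q* = 7.
Check: AVC at Q = 7 is $47 ≤ P, so revenue covers variable cost.
Profit = P·Q − TC = 159·7 − 862 = $251.

Produce at Q = 7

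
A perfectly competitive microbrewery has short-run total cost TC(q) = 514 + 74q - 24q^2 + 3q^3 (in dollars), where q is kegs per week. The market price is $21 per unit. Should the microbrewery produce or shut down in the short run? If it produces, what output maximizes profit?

Shut down

From TC, MC = TC'(q) = 74 - 48q + 9q^2 and AVC = VC/q = 74 - 24q + 3q^2.
The AVC parabola has its vertex at q = 24/6 = 4, where AVC = 74 - 24·4 + 3·4^2 = $26.
With P < min AVC ($21 < $26), every unit sold adds to the loss.
Best response: produce nothing and absorb the $514 fixed cost.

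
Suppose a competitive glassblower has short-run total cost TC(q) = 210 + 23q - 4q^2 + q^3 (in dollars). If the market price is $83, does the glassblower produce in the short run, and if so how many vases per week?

From TC, MC = TC'(q) = 23 - 8q + 3q^2 and AVC = VC/q = 23 - 4q + q^2.
The AVC parabola has its vertex at q = 4/2 = 2, where AVC = 23 - 4·2 + 2^2 = $19.
P = $83 exceeds min AVC = $19, so the firm stays open.
Set P = MC: 83 = 23 - 8q + 3q^2 → -60 - 8q + 3q^2 = 0. The roots are q = -10/3 and q = 6; the profit-maximizing output is on the rising part of MC, so q* = 6.
Check: AVC at q = 6 is $35 ≤ P, so revenue covers variable cost.
Profit = P·q − TC = 83·6 − 420 = $78.

Produce at q = 6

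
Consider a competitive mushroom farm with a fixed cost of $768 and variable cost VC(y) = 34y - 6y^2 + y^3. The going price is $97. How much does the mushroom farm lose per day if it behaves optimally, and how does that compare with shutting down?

AVC = 34 - 6y + y^2 has its minimum $25 at y = 3; price $97 clears that bar, so the firm operates.
MC = 34 - 12y + 3y^2. Setting P = MC and taking the root on the rising branch gives y* = 7.
TR = 97·7 = 679. TC = 768 + 287 = 1055. Profit = 679 − 1055 = -$376.
Shutting down would mean losing the fixed cost of $768, so operating at a loss of $376 is better by $392.

Profit = -$376 at y = 7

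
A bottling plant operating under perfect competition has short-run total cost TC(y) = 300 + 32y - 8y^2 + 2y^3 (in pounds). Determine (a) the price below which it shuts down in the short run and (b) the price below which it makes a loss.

Shutdown price = £24; break-even price = £102

AVC = 32 - 8y + 2y^2; minimized at y = 2, giving min AVC = £24. That is the shutdown price.
ATC = 300/y + 32 - 8y + 2y^2. Setting dATC/dy = −300/y^2 − 8 + 4y = 0 gives y = 5 (since 4·5^3 − 8·5^2 = 300).
min ATC = 300/5 + 32 − 8·5 + 2·5^2 = £102. That is the break-even price.
Between these two prices the firm operates at a loss; above £102 it earns a profit.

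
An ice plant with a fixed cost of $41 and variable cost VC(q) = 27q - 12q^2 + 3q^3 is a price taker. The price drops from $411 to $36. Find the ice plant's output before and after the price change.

MC = 27 - 24q + 9q^2; the shutdown threshold is min AVC = $15 (at q = 2).
At P = $411 ≥ min AVC, set P = MC on the rising branch: q = 8.
At P = $36 ≥ min AVC, set P = MC: q = 3. The firm stays open but cuts output.

Output falls from 8 to 3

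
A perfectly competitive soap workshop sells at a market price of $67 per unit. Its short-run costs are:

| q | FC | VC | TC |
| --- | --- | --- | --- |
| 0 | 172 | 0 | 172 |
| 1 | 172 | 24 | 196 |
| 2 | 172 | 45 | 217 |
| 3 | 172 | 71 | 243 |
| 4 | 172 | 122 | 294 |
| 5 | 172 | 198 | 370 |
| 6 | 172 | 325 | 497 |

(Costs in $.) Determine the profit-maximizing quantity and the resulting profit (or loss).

q = 4; profit = -$26

Compute π = P·q − TC at each output: q=0: -172; q=1: -129; q=2: -83; q=3: -42; q=4: -26; q=5: -35; q=6: -95.
Profit is maximized at q = 4. AVC there is 122/4 = $30.50 ≤ P, so producing beats shutting down (which would give -$172).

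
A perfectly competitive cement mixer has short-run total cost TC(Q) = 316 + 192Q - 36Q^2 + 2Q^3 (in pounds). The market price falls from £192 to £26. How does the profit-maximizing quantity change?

MC = 192 - 72Q + 6Q^2; the shutdown threshold is min AVC = £30 (at Q = 9).
At P = £192 ≥ min AVC, set P = MC on the rising branch: Q = 12.
At P = £26 < min AVC = £30, price no longer covers variable cost at any output, so the firm shuts down: Q = 0.

Output falls from 12 to 0 (the firm shuts down)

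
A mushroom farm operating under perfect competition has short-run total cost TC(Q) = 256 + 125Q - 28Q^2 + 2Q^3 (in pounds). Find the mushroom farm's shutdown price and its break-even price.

Shutdown price = £27; break-even price = £61

AVC = 125 - 28Q + 2Q^2; minimized at Q = 7, giving min AVC = £27. That is the shutdown price.
ATC = 256/Q + 125 - 28Q + 2Q^2. Setting dATC/dQ = −256/Q^2 − 28 + 4Q = 0 gives Q = 8 (since 4·8^3 − 28·8^2 = 256).
min ATC = 256/8 + 125 − 28·8 + 2·8^2 = £61. That is the break-even price.
Between these two prices the firm operates at a loss; above £61 it earns a profit.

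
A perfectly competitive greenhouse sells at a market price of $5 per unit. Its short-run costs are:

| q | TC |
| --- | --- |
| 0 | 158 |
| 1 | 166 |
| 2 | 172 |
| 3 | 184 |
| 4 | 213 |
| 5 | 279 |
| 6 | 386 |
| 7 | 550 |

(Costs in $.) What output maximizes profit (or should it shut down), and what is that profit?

Compute π = P·q − TC at each output: q=0: -158; q=1: -161; q=2: -162; q=3: -169; q=4: -193; q=5: -254; q=6: -356; q=7: -515.
Profit is highest at q = 0. Equivalently, the lowest AVC in the table is 14/2 ≈ $7 at q = 2, and P = $5 falls below it — price never covers variable cost, so the firm shuts down and loses only its fixed cost.

q = 0 (shut down); profit = -$158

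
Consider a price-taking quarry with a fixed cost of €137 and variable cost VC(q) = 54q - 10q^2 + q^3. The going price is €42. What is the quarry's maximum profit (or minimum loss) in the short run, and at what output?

AVC = 54 - 10q + q^2; min AVC = €29 at q = 5. Since P = €42 ≥ min AVC, the firm produces.
With MC = 54 - 20q + 3q^2, P = MC on the upward-sloping part at q* = 6.
TR = 42·6 = 252. TC = 137 + 180 = 317. Profit = 252 − 317 = -€65.
Shutting down would mean losing the fixed cost of €137, so operating at a loss of €65 is better by €72.

Profit = -€65 at q = 6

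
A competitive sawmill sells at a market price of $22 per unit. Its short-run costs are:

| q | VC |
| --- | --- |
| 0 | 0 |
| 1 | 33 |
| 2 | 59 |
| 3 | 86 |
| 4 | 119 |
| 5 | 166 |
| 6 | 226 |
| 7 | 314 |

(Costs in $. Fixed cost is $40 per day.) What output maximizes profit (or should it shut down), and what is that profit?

q = 0 (shut down); profit = -$40

Tabulate TR − TC: q=0: -40; q=1: -51; q=2: -55; q=3: -60; q=4: -71; q=5: -96; q=6: -134; q=7: -200.
Profit is highest at q = 0. Equivalently, the lowest AVC in the table is 86/3 ≈ $28.67 at q = 3, and P = $22 falls below it — price never covers variable cost, so the firm shuts down and loses only its fixed cost.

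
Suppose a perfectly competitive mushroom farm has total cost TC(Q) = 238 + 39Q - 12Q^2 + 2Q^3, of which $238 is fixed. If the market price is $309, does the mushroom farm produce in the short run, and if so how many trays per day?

Produce at Q = 9

From TC, MC = TC'(Q) = 39 - 24Q + 6Q^2 and AVC = VC/Q = 39 - 12Q + 2Q^2.
AVC is minimized where dAVC/dQ = -12 + 4Q = 0, at Q = 3; min AVC = 39 - 12·3 + 2·3^2 = $21.
P = $309 exceeds min AVC = $21, so the firm stays open.
Set P = MC: 309 = 39 - 24Q + 6Q^2 → -270 - 24Q + 6Q^2 = 0. The roots are Q = -5 and Q = 9; the profit-maximizing output is on the rising part of MC, so Q* = 9.
Check: AVC at Q = 9 is $93 ≤ P, so revenue covers variable cost.
Profit = P·Q − TC = 309·9 − 1075 = $1706.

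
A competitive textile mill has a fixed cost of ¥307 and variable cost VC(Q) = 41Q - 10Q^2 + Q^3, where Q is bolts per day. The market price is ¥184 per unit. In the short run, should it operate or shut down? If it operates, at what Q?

Produce at Q = 11

Strip out fixed cost: VC = 41Q - 10Q^2 + Q^3. Then AVC = 41 - 10Q + Q^2 and MC = 41 - 20Q + 3Q^2.
AVC hits its minimum where MC = AVC, at Q = 5, giving min AVC = 41 - 10·5 + 5^2 = ¥16.
Since P = ¥184 ≥ min AVC = ¥16, price covers variable cost and the firm should produce.
Set P = MC: 184 = 41 - 20Q + 3Q^2 → -143 - 20Q + 3Q^2 = 0. The roots are Q = -13/3 and Q = 11; the profit-maximizing output is on the rising part of MC, so Q* = 11.
Check: AVC at Q = 11 is ¥52 ≤ P, so revenue covers variable cost.
Profit = P·Q − TC = 184·11 − 879 = ¥1145.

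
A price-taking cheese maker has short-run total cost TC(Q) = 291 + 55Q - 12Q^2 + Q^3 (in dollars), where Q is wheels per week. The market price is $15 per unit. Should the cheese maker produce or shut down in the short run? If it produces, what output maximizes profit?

Strip out fixed cost: VC = 55Q - 12Q^2 + Q^3. Then AVC = 55 - 12Q + Q^2 and MC = 55 - 24Q + 3Q^2.
The AVC parabola has its vertex at Q = 12/2 = 6, where AVC = 55 - 12·6 + 6^2 = $19.
Since P = $15 < min AVC = $19, price fails to cover variable cost at any output.
Best response: produce nothing and absorb the $291 fixed cost.

Shut down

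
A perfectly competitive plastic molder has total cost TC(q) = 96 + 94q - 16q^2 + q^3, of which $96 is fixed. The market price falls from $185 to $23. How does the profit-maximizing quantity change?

MC = 94 - 32q + 3q^2; the shutdown threshold is min AVC = $30 (at q = 8).
With P = $185 above the shutdown price, P = MC gives q = 13.
At P = $23 < min AVC = $30, price no longer covers variable cost at any output, so the firm shuts down: q = 0.

Output falls from 13 to 0 (the firm shuts down)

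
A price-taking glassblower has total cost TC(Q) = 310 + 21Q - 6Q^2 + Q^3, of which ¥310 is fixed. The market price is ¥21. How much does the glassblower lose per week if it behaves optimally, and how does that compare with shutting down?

Profit = -¥278 at Q = 4

AVC = 21 - 6Q + Q^2 has its minimum ¥12 at Q = 3; price ¥21 clears that bar, so the firm operates.
With MC = 21 - 12Q + 3Q^2, P = MC on the upward-sloping part at Q* = 4.
TR = 21·4 = 84. TC = 310 + 52 = 362. Profit = 84 − 362 = -¥278.
By producing, the firm covers all variable cost plus ¥32 of fixed cost; shutting down would lose the full ¥310.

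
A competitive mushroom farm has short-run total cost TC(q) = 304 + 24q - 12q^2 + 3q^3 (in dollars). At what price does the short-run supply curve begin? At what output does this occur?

The shutdown price is the minimum of AVC. VC = 24q - 12q^2 + 3q^3, so AVC = 24 - 12q + 3q^2.
At the minimum of AVC, MC = AVC. MC = 24 - 24q + 9q^2; setting MC = AVC gives 6q^2 - 12q = 0, so q = 2. min AVC = 12.
The firm shuts down for any P below $12.

$12 per unit, at q = 2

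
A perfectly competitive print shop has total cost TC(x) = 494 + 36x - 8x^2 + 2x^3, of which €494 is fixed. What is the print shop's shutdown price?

€28 per unit

The firm shuts down when price falls below the minimum of average variable cost. AVC = VC/x = 36 - 8x + 2x^2.
dAVC/dx = -8 + 4x = 0 gives x = 2. min AVC = 36 - 8·2 + 2·2^2 = 28.
The firm shuts down for any P below €28.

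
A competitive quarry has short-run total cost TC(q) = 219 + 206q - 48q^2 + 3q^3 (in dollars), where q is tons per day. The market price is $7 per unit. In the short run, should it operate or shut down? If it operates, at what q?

Shut down

Variable cost is VC = 206q - 48q^2 + 3q^3, so AVC = VC/q = 206 - 48q + 3q^2 and MC = dTC/dq = 206 - 96q + 9q^2.
AVC hits its minimum where MC = AVC, at q = 8, giving min AVC = 206 - 48·8 + 3·8^2 = $14.
Since P = $7 < min AVC = $14, price fails to cover variable cost at any output.
The firm minimizes its loss by shutting down and losing only its fixed cost of $219.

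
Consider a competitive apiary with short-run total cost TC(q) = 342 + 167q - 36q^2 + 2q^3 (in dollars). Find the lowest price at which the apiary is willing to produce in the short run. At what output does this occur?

$5 per unit, at q = 9

The firm shuts down when price falls below the minimum of average variable cost. AVC = VC/q = 167 - 36q + 2q^2.
At the minimum of AVC, MC = AVC. MC = 167 - 72q + 6q^2; setting MC = AVC gives 4q^2 - 36q = 0, so q = 9. min AVC = 5.
The firm shuts down for any P below $5.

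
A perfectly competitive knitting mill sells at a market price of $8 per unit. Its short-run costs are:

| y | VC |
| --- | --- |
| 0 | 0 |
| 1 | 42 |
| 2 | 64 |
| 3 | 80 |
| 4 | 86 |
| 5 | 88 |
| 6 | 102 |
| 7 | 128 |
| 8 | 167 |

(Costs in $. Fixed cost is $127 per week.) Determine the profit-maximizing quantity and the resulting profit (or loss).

Profit at each row (π = 8y − TC): y=0: -127; y=1: -161; y=2: -175; y=3: -183; y=4: -181; y=5: -175; y=6: -181; y=7: -199; y=8: -230.
Profit is highest at y = 0. Equivalently, the lowest AVC in the table is 102/6 ≈ $17 at y = 6, and P = $8 falls below it — price never covers variable cost, so the firm shuts down and loses only its fixed cost.

y = 0 (shut down); profit = -$127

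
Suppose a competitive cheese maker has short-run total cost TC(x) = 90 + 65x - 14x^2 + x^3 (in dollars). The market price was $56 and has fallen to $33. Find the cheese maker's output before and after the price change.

Output falls from 9 to 8

AVC = 65 - 14x + x^2, minimized at x = 7 where min AVC = $16. MC = 65 - 28x + 3x^2.
At P = $56 ≥ min AVC, set P = MC on the rising branch: x = 9.
At P = $33 ≥ min AVC, set P = MC: x = 8. The firm stays open but cuts output.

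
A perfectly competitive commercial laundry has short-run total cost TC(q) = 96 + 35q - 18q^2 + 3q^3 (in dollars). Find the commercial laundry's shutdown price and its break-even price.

Shutdown price = $8; break-even price = $35

Shutdown price = min AVC. AVC = 35 - 18q + 3q^2, with vertex at q = 3 and minimum $8.
ATC = 96/q + 35 - 18q + 3q^2. Setting dATC/dq = −96/q^2 − 18 + 6q = 0 gives q = 4 (since 6·4^3 − 18·4^2 = 96).
min ATC = 96/4 + 35 − 18·4 + 3·4^2 = $35. That is the break-even price.
For $8 ≤ P < $35 the firm produces at a loss; below $8 it shuts down.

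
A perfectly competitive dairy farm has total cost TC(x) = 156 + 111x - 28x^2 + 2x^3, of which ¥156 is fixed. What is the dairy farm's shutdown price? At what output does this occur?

Short-run supply begins at min AVC. From VC = 111x - 28x^2 + 2x^3, AVC = 111 - 28x + 2x^2.
At the minimum of AVC, MC = AVC. MC = 111 - 56x + 6x^2; setting MC = AVC gives 4x^2 - 28x = 0, so x = 7. min AVC = 13.
So the shutdown price is ¥13.

¥13 per unit, at x = 7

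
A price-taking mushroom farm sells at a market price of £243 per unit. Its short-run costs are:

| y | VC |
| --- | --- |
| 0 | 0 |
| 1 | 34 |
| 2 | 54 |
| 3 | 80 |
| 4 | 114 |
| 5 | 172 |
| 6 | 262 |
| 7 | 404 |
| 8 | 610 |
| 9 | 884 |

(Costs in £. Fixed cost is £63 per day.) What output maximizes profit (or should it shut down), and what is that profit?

Profit at each row (π = 243y − TC): y=0: -63; y=1: 146; y=2: 369; y=3: 586; y=4: 795; y=5: 980; y=6: 1133; y=7: 1234; y=8: 1271; y=9: 1240.
Profit is maximized at y = 8. AVC there is 610/8 = £76.25 ≤ P, so producing beats shutting down (which would give -£63).

y = 8; profit = £1271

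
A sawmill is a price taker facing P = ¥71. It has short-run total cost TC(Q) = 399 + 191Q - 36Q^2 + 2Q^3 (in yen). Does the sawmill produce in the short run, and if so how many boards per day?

Produce at Q = 10

From TC, MC = TC'(Q) = 191 - 72Q + 6Q^2 and AVC = VC/Q = 191 - 36Q + 2Q^2.
AVC is minimized where dAVC/dQ = -36 + 4Q = 0, at Q = 9; min AVC = 191 - 36·9 + 2·9^2 = ¥29.
P = ¥71 exceeds min AVC = ¥29, so the firm stays open.
Set P = MC: 71 = 191 - 72Q + 6Q^2 → 120 - 72Q + 6Q^2 = 0. The roots are Q = 2 and Q = 10; the profit-maximizing output is on the rising part of MC, so Q* = 10.
Check: AVC at Q = 10 is ¥31 ≤ P, so revenue covers variable cost.
Profit = P·Q − TC = 71·10 − 709 = ¥1.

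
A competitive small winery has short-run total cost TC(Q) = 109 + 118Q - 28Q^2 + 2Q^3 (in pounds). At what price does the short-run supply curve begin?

£20 per unit

Short-run supply begins at min AVC. From VC = 118Q - 28Q^2 + 2Q^3, AVC = 118 - 28Q + 2Q^2.
At the minimum of AVC, MC = AVC. MC = 118 - 56Q + 6Q^2; setting MC = AVC gives 4Q^2 - 28Q = 0, so Q = 7. min AVC = 20.
The firm shuts down for any P below £20.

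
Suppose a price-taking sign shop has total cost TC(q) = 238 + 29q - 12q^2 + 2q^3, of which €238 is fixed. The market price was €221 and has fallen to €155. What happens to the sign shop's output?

Output falls from 8 to 7

AVC = 29 - 12q + 2q^2, minimized at q = 3 where min AVC = €11. MC = 29 - 24q + 6q^2.
With P = €221 above the shutdown price, P = MC gives q = 8.
At P = €155 ≥ min AVC, set P = MC: q = 7. The firm stays open but cuts output.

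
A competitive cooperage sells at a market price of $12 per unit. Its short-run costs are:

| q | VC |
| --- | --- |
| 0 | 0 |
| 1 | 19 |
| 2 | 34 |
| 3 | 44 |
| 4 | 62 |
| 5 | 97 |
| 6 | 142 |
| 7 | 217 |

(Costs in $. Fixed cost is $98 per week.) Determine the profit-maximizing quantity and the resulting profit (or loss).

Compute π = P·q − TC at each output: q=0: -98; q=1: -105; q=2: -108; q=3: -106; q=4: -112; q=5: -135; q=6: -168; q=7: -231.
Profit is highest at q = 0. Equivalently, the lowest AVC in the table is 44/3 ≈ $14.67 at q = 3, and P = $12 falls below it — price never covers variable cost, so the firm shuts down and loses only its fixed cost.

q = 0 (shut down); profit = -$98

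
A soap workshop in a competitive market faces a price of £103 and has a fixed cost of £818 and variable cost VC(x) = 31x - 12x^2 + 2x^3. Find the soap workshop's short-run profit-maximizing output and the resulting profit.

AVC = 31 - 12x + 2x^2 has its minimum £13 at x = 3; price £103 clears that bar, so the firm operates.
MC = 31 - 24x + 6x^2. Setting P = MC and taking the root on the rising branch gives x* = 6.
TR = 103·6 = 618. TC = 818 + 186 = 1004. Profit = 618 − 1004 = -£386.
By producing, the firm covers all variable cost plus £432 of fixed cost; shutting down would lose the full £818.

Profit = -£386 at x = 6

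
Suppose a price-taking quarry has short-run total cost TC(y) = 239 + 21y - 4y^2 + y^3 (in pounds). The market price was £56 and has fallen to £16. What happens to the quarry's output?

Output falls from 5 to 0 (the firm shuts down)

MC = 21 - 8y + 3y^2; the shutdown threshold is min AVC = £17 (at y = 2).
At P = £56 ≥ min AVC, set P = MC on the rising branch: y = 5.
At P = £16 < min AVC = £17, price no longer covers variable cost at any output, so the firm shuts down: y = 0.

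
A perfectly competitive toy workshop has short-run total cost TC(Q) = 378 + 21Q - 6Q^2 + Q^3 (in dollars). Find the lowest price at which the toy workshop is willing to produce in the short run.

$12 per unit

Short-run supply begins at min AVC. From VC = 21Q - 6Q^2 + Q^3, AVC = 21 - 6Q + Q^2.
At the minimum of AVC, MC = AVC. MC = 21 - 12Q + 3Q^2; setting MC = AVC gives 2Q^2 - 6Q = 0, so Q = 3. min AVC = 12.
For P < $12 the firm produces nothing.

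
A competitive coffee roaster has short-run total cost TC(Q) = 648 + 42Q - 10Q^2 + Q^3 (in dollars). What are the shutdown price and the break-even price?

Shutdown price = $17; break-even price = $105

Shutdown price = min AVC. AVC = 42 - 10Q + Q^2, with vertex at Q = 5 and minimum $17.
ATC = 648/Q + 42 - 10Q + Q^2. Setting dATC/dQ = −648/Q^2 − 10 + 2Q = 0 gives Q = 9 (since 2·9^3 − 10·9^2 = 648).
min ATC = 648/9 + 42 − 10·9 + 9^2 = $105. That is the break-even price.
For $17 ≤ P < $105 the firm produces at a loss; below $17 it shuts down.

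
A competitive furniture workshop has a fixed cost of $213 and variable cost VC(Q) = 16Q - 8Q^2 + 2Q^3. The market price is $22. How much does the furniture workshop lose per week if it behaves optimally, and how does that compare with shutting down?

AVC = 16 - 8Q + 2Q^2; min AVC = $8 at Q = 2. Since P = $22 ≥ min AVC, the firm produces.
MC = 16 - 16Q + 6Q^2. Setting P = MC and taking the root on the rising branch gives Q* = 3.
TR = 22·3 = 66. TC = 213 + 30 = 243. Profit = 66 − 243 = -$177.
Shutting down would mean losing the fixed cost of $213, so operating at a loss of $177 is better by $36.

Profit = -$177 at Q = 3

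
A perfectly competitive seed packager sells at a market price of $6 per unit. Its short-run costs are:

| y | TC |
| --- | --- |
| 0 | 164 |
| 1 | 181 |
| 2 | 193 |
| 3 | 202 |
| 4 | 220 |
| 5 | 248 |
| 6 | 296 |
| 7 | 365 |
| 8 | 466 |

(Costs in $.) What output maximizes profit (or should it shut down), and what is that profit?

y = 0 (shut down); profit = -$164

Profit at each row (π = 6y − TC): y=0: -164; y=1: -175; y=2: -181; y=3: -184; y=4: -196; y=5: -218; y=6: -260; y=7: -323; y=8: -418.
Profit is highest at y = 0. Equivalently, the lowest AVC in the table is 38/3 ≈ $12.67 at y = 3, and P = $6 falls below it — price never covers variable cost, so the firm shuts down and loses only its fixed cost.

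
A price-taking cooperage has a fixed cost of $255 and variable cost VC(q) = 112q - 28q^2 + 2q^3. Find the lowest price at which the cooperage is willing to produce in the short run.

The shutdown price is the minimum of AVC. VC = 112q - 28q^2 + 2q^3, so AVC = 112 - 28q + 2q^2.
dAVC/dq = -28 + 4q = 0 gives q = 7. min AVC = 112 - 28·7 + 2·7^2 = 14.
For P < $14 the firm produces nothing.

$14 per unit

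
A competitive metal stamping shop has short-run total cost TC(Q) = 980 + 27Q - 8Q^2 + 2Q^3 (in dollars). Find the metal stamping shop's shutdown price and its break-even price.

Shutdown price = $19; break-even price = $209

AVC = 27 - 8Q + 2Q^2; minimized at Q = 2, giving min AVC = $19. That is the shutdown price.
ATC = 980/Q + 27 - 8Q + 2Q^2. Setting dATC/dQ = −980/Q^2 − 8 + 4Q = 0 gives Q = 7 (since 4·7^3 − 8·7^2 = 980).
min ATC = 980/7 + 27 − 8·7 + 2·7^2 = $209. That is the break-even price.
Between these two prices the firm operates at a loss; above $209 it earns a profit.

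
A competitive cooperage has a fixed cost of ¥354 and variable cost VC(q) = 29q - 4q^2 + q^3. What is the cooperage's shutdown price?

¥25 per unit

Short-run supply begins at min AVC. From VC = 29q - 4q^2 + q^3, AVC = 29 - 4q + q^2.
dAVC/dq = -4 + 2q = 0 gives q = 2. min AVC = 29 - 4·2 + 2^2 = 25.
The firm shuts down for any P below ¥25.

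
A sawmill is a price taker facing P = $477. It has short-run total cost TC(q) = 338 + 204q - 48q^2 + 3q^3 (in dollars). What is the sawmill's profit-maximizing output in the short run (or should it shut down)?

Produce at q = 13

Variable cost is VC = 204q - 48q^2 + 3q^3, so AVC = VC/q = 204 - 48q + 3q^2 and MC = dTC/dq = 204 - 96q + 9q^2.
AVC is minimized where dAVC/dq = -48 + 6q = 0, at q = 8; min AVC = 204 - 48·8 + 3·8^2 = $12.
P = $477 exceeds min AVC = $12, so the firm stays open.
Solving P = MC: -273 - 96q + 9q^2 = 0 ⇒ q = -7/3 or 13. On the upward-sloping branch, q* = 13.
Check: AVC at q = 13 is $87 ≤ P, so revenue covers variable cost.
Profit = P·q − TC = 477·13 − 1469 = $4732.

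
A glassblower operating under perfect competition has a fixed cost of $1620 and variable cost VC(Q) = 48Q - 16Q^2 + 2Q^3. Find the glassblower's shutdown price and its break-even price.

AVC = 48 - 16Q + 2Q^2; minimized at Q = 4, giving min AVC = $16. That is the shutdown price.
ATC = 1620/Q + 48 - 16Q + 2Q^2. Setting dATC/dQ = −1620/Q^2 − 16 + 4Q = 0 gives Q = 9 (since 4·9^3 − 16·9^2 = 1620).
min ATC = 1620/9 + 48 − 16·9 + 2·9^2 = $246. That is the break-even price.
Between these two prices the firm operates at a loss; above $246 it earns a profit.

Shutdown price = $16; break-even price = $246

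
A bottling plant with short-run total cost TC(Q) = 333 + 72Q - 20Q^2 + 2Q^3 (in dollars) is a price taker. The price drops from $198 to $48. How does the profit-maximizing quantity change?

Output falls from 9 to 6

AVC = 72 - 20Q + 2Q^2, minimized at Q = 5 where min AVC = $22. MC = 72 - 40Q + 6Q^2.
At P = $198 ≥ min AVC, set P = MC on the rising branch: Q = 9.
At P = $48 ≥ min AVC, set P = MC: Q = 6. The firm stays open but cuts output.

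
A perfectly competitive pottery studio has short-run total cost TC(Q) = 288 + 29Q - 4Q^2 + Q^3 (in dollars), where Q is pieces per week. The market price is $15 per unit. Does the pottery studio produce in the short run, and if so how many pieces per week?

Variable cost is VC = 29Q - 4Q^2 + Q^3, so AVC = VC/Q = 29 - 4Q + Q^2 and MC = dTC/dQ = 29 - 8Q + 3Q^2.
The AVC parabola has its vertex at Q = 4/2 = 2, where AVC = 29 - 4·2 + 2^2 = $25.
With P < min AVC ($15 < $25), every unit sold adds to the loss.
Best response: produce nothing and absorb the $288 fixed cost.

Shut down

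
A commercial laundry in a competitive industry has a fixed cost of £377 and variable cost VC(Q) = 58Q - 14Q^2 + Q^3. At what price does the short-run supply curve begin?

The shutdown price is the minimum of AVC. VC = 58Q - 14Q^2 + Q^3, so AVC = 58 - 14Q + Q^2.
At the minimum of AVC, MC = AVC. MC = 58 - 28Q + 3Q^2; setting MC = AVC gives 2Q^2 - 14Q = 0, so Q = 7. min AVC = 9.
For P < £9 the firm produces nothing.

£9 per unit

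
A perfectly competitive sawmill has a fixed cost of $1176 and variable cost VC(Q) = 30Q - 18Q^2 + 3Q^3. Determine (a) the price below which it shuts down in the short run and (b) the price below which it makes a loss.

AVC = 30 - 18Q + 3Q^2; minimized at Q = 3, giving min AVC = $3. That is the shutdown price.
ATC = 1176/Q + 30 - 18Q + 3Q^2. Setting dATC/dQ = −1176/Q^2 − 18 + 6Q = 0 gives Q = 7 (since 6·7^3 − 18·7^2 = 1176).
min ATC = 1176/7 + 30 − 18·7 + 3·7^2 = $219. That is the break-even price.
For $3 ≤ P < $219 the firm produces at a loss; below $3 it shuts down.

Shutdown price = $3; break-even price = $219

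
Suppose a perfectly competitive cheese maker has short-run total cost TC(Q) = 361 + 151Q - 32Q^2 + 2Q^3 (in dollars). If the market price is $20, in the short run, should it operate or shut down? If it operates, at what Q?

Variable cost is VC = 151Q - 32Q^2 + 2Q^3, so AVC = VC/Q = 151 - 32Q + 2Q^2 and MC = dTC/dQ = 151 - 64Q + 6Q^2.
The AVC parabola has its vertex at Q = 32/4 = 8, where AVC = 151 - 32·8 + 2·8^2 = $23.
Since P = $20 < min AVC = $23, price fails to cover variable cost at any output.
Shutting down limits the loss to fixed cost, $361.

Shut down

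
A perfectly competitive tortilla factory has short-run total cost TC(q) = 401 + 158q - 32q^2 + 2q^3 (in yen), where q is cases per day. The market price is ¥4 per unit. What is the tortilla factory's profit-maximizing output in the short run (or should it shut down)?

Shut down

Variable cost is VC = 158q - 32q^2 + 2q^3, so AVC = VC/q = 158 - 32q + 2q^2 and MC = dTC/dq = 158 - 64q + 6q^2.
AVC hits its minimum where MC = AVC, at q = 8, giving min AVC = 158 - 32·8 + 2·8^2 = ¥30.
P = ¥4 lies below min AVC = ¥30; no output level covers variable cost.
Shutting down limits the loss to fixed cost, ¥401.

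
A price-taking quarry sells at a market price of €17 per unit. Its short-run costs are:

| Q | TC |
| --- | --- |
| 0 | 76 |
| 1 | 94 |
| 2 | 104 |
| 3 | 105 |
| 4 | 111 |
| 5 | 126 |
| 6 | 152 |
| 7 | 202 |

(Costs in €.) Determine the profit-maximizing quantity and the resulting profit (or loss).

Q = 5; profit = -€41

Tabulate TR − TC: Q=0: -76; Q=1: -77; Q=2: -70; Q=3: -54; Q=4: -43; Q=5: -41; Q=6: -50; Q=7: -83.
Profit is maximized at Q = 5. AVC there is 50/5 = €10 ≤ P, so producing beats shutting down (which would give -€76).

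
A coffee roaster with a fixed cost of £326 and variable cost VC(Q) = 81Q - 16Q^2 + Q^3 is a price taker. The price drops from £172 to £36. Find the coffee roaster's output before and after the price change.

AVC = 81 - 16Q + Q^2, minimized at Q = 8 where min AVC = £17. MC = 81 - 32Q + 3Q^2.
At P = £172 ≥ min AVC, set P = MC on the rising branch: Q = 13.
At P = £36 ≥ min AVC, set P = MC: Q = 9. The firm stays open but cuts output.

Output falls from 13 to 9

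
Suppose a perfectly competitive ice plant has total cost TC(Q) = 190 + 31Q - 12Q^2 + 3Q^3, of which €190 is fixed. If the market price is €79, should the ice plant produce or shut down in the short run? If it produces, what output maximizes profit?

From TC, MC = TC'(Q) = 31 - 24Q + 9Q^2 and AVC = VC/Q = 31 - 12Q + 3Q^2.
AVC hits its minimum where MC = AVC, at Q = 2, giving min AVC = 31 - 12·2 + 3·2^2 = €19.
Since P = €79 ≥ min AVC = €19, price covers variable cost and the firm should produce.
Solving P = MC: -48 - 24Q + 9Q^2 = 0 ⇒ Q = -4/3 or 4. On the upward-sloping branch, Q* = 4.
Check: AVC at Q = 4 is €31 ≤ P, so revenue covers variable cost.
Profit = P·Q − TC = 79·4 − 314 = €2.

Produce at Q = 4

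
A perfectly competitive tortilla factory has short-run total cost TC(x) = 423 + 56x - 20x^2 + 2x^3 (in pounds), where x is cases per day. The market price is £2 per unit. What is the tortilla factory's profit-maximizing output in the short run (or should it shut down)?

Strip out fixed cost: VC = 56x - 20x^2 + 2x^3. Then AVC = 56 - 20x + 2x^2 and MC = 56 - 40x + 6x^2.
The AVC parabola has its vertex at x = 20/4 = 5, where AVC = 56 - 20·5 + 2·5^2 = £6.
P = £2 lies below min AVC = £6; no output level covers variable cost.
Best response: produce nothing and absorb the £423 fixed cost.

Shut down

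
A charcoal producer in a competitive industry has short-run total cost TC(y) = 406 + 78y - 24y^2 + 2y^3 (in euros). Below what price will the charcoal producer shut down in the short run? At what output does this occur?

€6 per unit, at y = 6

Short-run supply begins at min AVC. From VC = 78y - 24y^2 + 2y^3, AVC = 78 - 24y + 2y^2.
dAVC/dy = -24 + 4y = 0 gives y = 6. min AVC = 78 - 24·6 + 2·6^2 = 6.
So the shutdown price is €6.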